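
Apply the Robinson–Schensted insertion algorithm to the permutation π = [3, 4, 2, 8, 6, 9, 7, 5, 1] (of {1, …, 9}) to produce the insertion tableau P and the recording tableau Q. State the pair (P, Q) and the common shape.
P = [1, 4, 5, 7] / [2, 6, 9] / [3] / [8];  Q = [1, 2, 4, 6] / [3, 5, 7] / [8] / [9];  common shape = (4, 3, 1, 1)

Row-insert the values π_1, π_2, … into P one at a time, bumping the leftmost entry strictly greater than the inserted value down to the next row. The recording tableau Q records, in position (i, j), the step at which that cell was added to P.
  Insert 3 (step 1): P = [3];  Q = [1]
  Insert 4 (step 2): P = [3, 4];  Q = [1, 2]
  Insert 2 (step 3): P = [2, 4] / [3];  Q = [1, 2] / [3]
  Insert 8 (step 4): P = [2, 4, 8] / [3];  Q = [1, 2, 4] / [3]
  Insert 6 (step 5): P = [2, 4, 6] / [3, 8];  Q = [1, 2, 4] / [3, 5]
  Insert 9 (step 6): P = [2, 4, 6, 9] / [3, 8];  Q = [1, 2, 4, 6] / [3, 5]
  Insert 7 (step 7): P = [2, 4, 6, 7] / [3, 8, 9];  Q = [1, 2, 4, 6] / [3, 5, 7]
  Insert 5 (step 8): P = [2, 4, 5, 7] / [3, 6, 9] / [8];  Q = [1, 2, 4, 6] / [3, 5, 7] / [8]
  Insert 1 (step 9): P = [1, 4, 5, 7] / [2, 6, 9] / [3] / [8];  Q = [1, 2, 4, 6] / [3, 5, 7] / [8] / [9]
Final shape: (4, 3, 1, 1).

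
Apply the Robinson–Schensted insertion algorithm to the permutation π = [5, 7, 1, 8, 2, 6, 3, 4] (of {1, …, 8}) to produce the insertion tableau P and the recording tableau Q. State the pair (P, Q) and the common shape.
P = [1, 2, 3, 4] / [5, 6, 8] / [7];  Q = [1, 2, 4, 8] / [3, 5, 6] / [7];  common shape = (4, 3, 1)

Row-insert the values π_1, π_2, … into P one at a time, bumping the leftmost entry strictly greater than the inserted value down to the next row. The recording tableau Q records, in position (i, j), the step at which that cell was added to P.
  Insert 5 (step 1): P = [5];  Q = [1]
  Insert 7 (step 2): P = [5, 7];  Q = [1, 2]
  Insert 1 (step 3): P = [1, 7] / [5];  Q = [1, 2] / [3]
  Insert 8 (step 4): P = [1, 7, 8] / [5];  Q = [1, 2, 4] / [3]
  Insert 2 (step 5): P = [1, 2, 8] / [5, 7];  Q = [1, 2, 4] / [3, 5]
  Insert 6 (step 6): P = [1, 2, 6] / [5, 7, 8];  Q = [1, 2, 4] / [3, 5, 6]
  Insert 3 (step 7): P = [1, 2, 3] / [5, 6, 8] / [7];  Q = [1, 2, 4] / [3, 5, 6] / [7]
  Insert 4 (step 8): P = [1, 2, 3, 4] / [5, 6, 8] / [7];  Q = [1, 2, 4, 8] / [3, 5, 6] / [7]
Final shape: (4, 3, 1).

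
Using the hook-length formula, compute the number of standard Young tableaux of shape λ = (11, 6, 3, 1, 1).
# SYT of shape (11, 6, 3, 1, 1) = 289697408

Hook-length formula: f^λ = n! / Π hook(c), product over all cells c of the Young diagram. For λ = (11, 6, 3, 1, 1), n = 22 boxes. Hook lengths by row (left-to-right, top-to-bottom): [15, 12, 11, 9, 8, 7, 5, 4, 3, 2, 1]; [9, 6, 5, 3, 2, 1]; [5, 2, 1]; [2]; [1]. Product of hooks = 3879912960000. So f^λ = 22! / 3879912960000 = 1124000727777607680000 / 3879912960000 = 289697408.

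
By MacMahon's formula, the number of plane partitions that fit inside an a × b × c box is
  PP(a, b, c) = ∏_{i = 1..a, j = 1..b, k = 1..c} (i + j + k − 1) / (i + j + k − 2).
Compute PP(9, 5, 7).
PP(9, 5, 7) = 2424984388825856

Evaluate the triple product over i = 1..9, j = 1..5, k = 1..7. The factors are (2/1) · (3/2) · (4/3) · (5/4) · (6/5) · (7/6) · (8/7) · (3/2) · … (315 factors total). The numerators and denominators telescope so the product is an integer; carrying out the multiplication exactly gives PP(9, 5, 7) = 2424984388825856.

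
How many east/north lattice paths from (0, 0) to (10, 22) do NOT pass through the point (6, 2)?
Number of paths = 64214712

Total paths from (0, 0) to (10, 22): C(32, 10) = 64512240. Paths through (6, 2): (paths (0, 0) → (6, 2)) × (paths (6, 2) → (10, 22)) = C(8, 6) · C(24, 4) = 28 · 10626 = 297528. Avoidance count = 64512240 − 297528 = 64214712.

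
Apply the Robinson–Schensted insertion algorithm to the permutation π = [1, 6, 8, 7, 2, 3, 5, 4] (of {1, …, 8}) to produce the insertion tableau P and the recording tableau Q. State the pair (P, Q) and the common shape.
P = [1, 2, 3, 4] / [5, 7] / [6] / [8];  Q = [1, 2, 3, 7] / [4, 6] / [5] / [8];  common shape = (4, 2, 1, 1)

Row-insert the values π_1, π_2, … into P one at a time, bumping the leftmost entry strictly greater than the inserted value down to the next row. The recording tableau Q records, in position (i, j), the step at which that cell was added to P.
  Insert 1 (step 1): P = [1];  Q = [1]
  Insert 6 (step 2): P = [1, 6];  Q = [1, 2]
  Insert 8 (step 3): P = [1, 6, 8];  Q = [1, 2, 3]
  Insert 7 (step 4): P = [1, 6, 7] / [8];  Q = [1, 2, 3] / [4]
  Insert 2 (step 5): P = [1, 2, 7] / [6] / [8];  Q = [1, 2, 3] / [4] / [5]
  Insert 3 (step 6): P = [1, 2, 3] / [6, 7] / [8];  Q = [1, 2, 3] / [4, 6] / [5]
  Insert 5 (step 7): P = [1, 2, 3, 5] / [6, 7] / [8];  Q = [1, 2, 3, 7] / [4, 6] / [5]
  Insert 4 (step 8): P = [1, 2, 3, 4] / [5, 7] / [6] / [8];  Q = [1, 2, 3, 7] / [4, 6] / [5] / [8]
Final shape: (4, 2, 1, 1).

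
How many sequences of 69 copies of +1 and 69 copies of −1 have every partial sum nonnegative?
C_69 = 337485502510215975556783793455058624700

These ballot sequences are counted by the Catalan number C_n = (1/(n + 1)) · C(2n, n). For n = 69: C_69 = (1/70) · C(138, 69) = 23623985175715118288974865541854103729000/70 = 337485502510215975556783793455058624700.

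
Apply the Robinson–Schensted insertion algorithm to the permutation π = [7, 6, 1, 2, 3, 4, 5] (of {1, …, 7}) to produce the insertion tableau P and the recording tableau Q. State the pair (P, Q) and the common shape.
P = [1, 2, 3, 4, 5] / [6] / [7];  Q = [1, 4, 5, 6, 7] / [2] / [3];  common shape = (5, 1, 1)

Row-insert the values π_1, π_2, … into P one at a time, bumping the leftmost entry strictly greater than the inserted value down to the next row. The recording tableau Q records, in position (i, j), the step at which that cell was added to P.
  Insert 7 (step 1): P = [7];  Q = [1]
  Insert 6 (step 2): P = [6] / [7];  Q = [1] / [2]
  Insert 1 (step 3): P = [1] / [6] / [7];  Q = [1] / [2] / [3]
  Insert 2 (step 4): P = [1, 2] / [6] / [7];  Q = [1, 4] / [2] / [3]
  Insert 3 (step 5): P = [1, 2, 3] / [6] / [7];  Q = [1, 4, 5] / [2] / [3]
  Insert 4 (step 6): P = [1, 2, 3, 4] / [6] / [7];  Q = [1, 4, 5, 6] / [2] / [3]
  Insert 5 (step 7): P = [1, 2, 3, 4, 5] / [6] / [7];  Q = [1, 4, 5, 6, 7] / [2] / [3]
Final shape: (5, 1, 1).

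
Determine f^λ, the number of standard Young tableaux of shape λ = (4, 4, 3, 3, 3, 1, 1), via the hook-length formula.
# SYT of shape (4, 4, 3, 3, 3, 1, 1) = 8868288

Hook-length formula: f^λ = n! / Π hook(c), product over all cells c of the Young diagram. For λ = (4, 4, 3, 3, 3, 1, 1), n = 19 boxes. Hook lengths by row (left-to-right, top-to-bottom): [10, 7, 6, 2]; [9, 6, 5, 1]; [7, 4, 3]; [6, 3, 2]; [5, 2, 1]; [2]; [1]. Product of hooks = 13716864000. So f^λ = 19! / 13716864000 = 121645100408832000 / 13716864000 = 8868288.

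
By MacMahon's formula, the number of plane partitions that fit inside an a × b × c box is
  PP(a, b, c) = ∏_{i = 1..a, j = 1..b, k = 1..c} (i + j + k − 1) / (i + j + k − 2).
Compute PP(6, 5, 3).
PP(6, 5, 3) = 3737448

Evaluate the triple product over i = 1..6, j = 1..5, k = 1..3. The factors are (2/1) · (3/2) · (4/3) · (3/2) · (4/3) · (5/4) · (4/3) · (5/4) · … (90 factors total). The numerators and denominators telescope so the product is an integer; carrying out the multiplication exactly gives PP(6, 5, 3) = 3737448.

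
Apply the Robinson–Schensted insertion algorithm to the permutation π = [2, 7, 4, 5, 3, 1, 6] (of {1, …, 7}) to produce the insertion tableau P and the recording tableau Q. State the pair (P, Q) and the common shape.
P = [1, 3, 5, 6] / [2] / [4] / [7];  Q = [1, 2, 4, 7] / [3] / [5] / [6];  common shape = (4, 1, 1, 1)

Row-insert the values π_1, π_2, … into P one at a time, bumping the leftmost entry strictly greater than the inserted value down to the next row. The recording tableau Q records, in position (i, j), the step at which that cell was added to P.
  Insert 2 (step 1): P = [2];  Q = [1]
  Insert 7 (step 2): P = [2, 7];  Q = [1, 2]
  Insert 4 (step 3): P = [2, 4] / [7];  Q = [1, 2] / [3]
  Insert 5 (step 4): P = [2, 4, 5] / [7];  Q = [1, 2, 4] / [3]
  Insert 3 (step 5): P = [2, 3, 5] / [4] / [7];  Q = [1, 2, 4] / [3] / [5]
  Insert 1 (step 6): P = [1, 3, 5] / [2] / [4] / [7];  Q = [1, 2, 4] / [3] / [5] / [6]
  Insert 6 (step 7): P = [1, 3, 5, 6] / [2] / [4] / [7];  Q = [1, 2, 4, 7] / [3] / [5] / [6]
Final shape: (4, 1, 1, 1).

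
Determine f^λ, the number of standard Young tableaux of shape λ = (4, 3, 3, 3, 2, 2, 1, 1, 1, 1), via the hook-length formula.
# SYT of shape (4, 3, 3, 3, 2, 2, 1, 1, 1, 1) = 68372640

Hook-length formula: f^λ = n! / Π hook(c), product over all cells c of the Young diagram. For λ = (4, 3, 3, 3, 2, 2, 1, 1, 1, 1), n = 21 boxes. Hook lengths by row (left-to-right, top-to-bottom): [13, 8, 5, 1]; [11, 6, 3]; [10, 5, 2]; [9, 4, 1]; [7, 2]; [6, 1]; [4]; [3]; [2]; [1]. Product of hooks = 747242496000. So f^λ = 21! / 747242496000 = 51090942171709440000 / 747242496000 = 68372640.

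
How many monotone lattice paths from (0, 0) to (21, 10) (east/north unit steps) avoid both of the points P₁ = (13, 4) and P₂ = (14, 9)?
Number of paths = 30781745

Inclusion–exclusion. Total paths: C(31, 21) = 44352165. Through P₁: C(17, 13)·C(14, 8) = 7147140. Through P₂: C(23, 14)·C(8, 7) = 6537520. Since P₁ is strictly southwest of P₂, a monotone path through both must visit P₁ then P₂; paths through both = C(17, 13)·C(6, 1)·C(8, 7) = 114240. Avoid both = 44352165 − 7147140 − 6537520 + 114240 = 30781745.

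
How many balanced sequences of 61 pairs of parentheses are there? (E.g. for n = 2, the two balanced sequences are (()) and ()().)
C_61 = 6182127958584855650487080847216336

These balanced parentheses are counted by the Catalan number C_n = (1/(n + 1)) · C(2n, n). For n = 61: C_61 = (1/62) · C(122, 61) = 383291933432261050330199012527412832/62 = 6182127958584855650487080847216336.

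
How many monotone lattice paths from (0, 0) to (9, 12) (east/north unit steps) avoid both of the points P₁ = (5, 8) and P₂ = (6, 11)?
Number of paths = 174928

Inclusion–exclusion. Total paths: C(21, 9) = 293930. Through P₁: C(13, 5)·C(8, 4) = 90090. Through P₂: C(17, 6)·C(4, 3) = 49504. Since P₁ is strictly southwest of P₂, a monotone path through both must visit P₁ then P₂; paths through both = C(13, 5)·C(4, 1)·C(4, 3) = 20592. Avoid both = 293930 − 90090 − 49504 + 20592 = 174928.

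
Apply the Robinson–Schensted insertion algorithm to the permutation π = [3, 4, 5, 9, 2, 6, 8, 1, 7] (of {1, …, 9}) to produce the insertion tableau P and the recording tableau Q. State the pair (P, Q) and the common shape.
P = [1, 4, 5, 6, 7] / [2, 8] / [3, 9];  Q = [1, 2, 3, 4, 7] / [5, 6] / [8, 9];  common shape = (5, 2, 2)

Row-insert the values π_1, π_2, … into P one at a time, bumping the leftmost entry strictly greater than the inserted value down to the next row. The recording tableau Q records, in position (i, j), the step at which that cell was added to P.
  Insert 3 (step 1): P = [3];  Q = [1]
  Insert 4 (step 2): P = [3, 4];  Q = [1, 2]
  Insert 5 (step 3): P = [3, 4, 5];  Q = [1, 2, 3]
  Insert 9 (step 4): P = [3, 4, 5, 9];  Q = [1, 2, 3, 4]
  Insert 2 (step 5): P = [2, 4, 5, 9] / [3];  Q = [1, 2, 3, 4] / [5]
  Insert 6 (step 6): P = [2, 4, 5, 6] / [3, 9];  Q = [1, 2, 3, 4] / [5, 6]
  Insert 8 (step 7): P = [2, 4, 5, 6, 8] / [3, 9];  Q = [1, 2, 3, 4, 7] / [5, 6]
  Insert 1 (step 8): P = [1, 4, 5, 6, 8] / [2, 9] / [3];  Q = [1, 2, 3, 4, 7] / [5, 6] / [8]
  Insert 7 (step 9): P = [1, 4, 5, 6, 7] / [2, 8] / [3, 9];  Q = [1, 2, 3, 4, 7] / [5, 6] / [8, 9]
Final shape: (5, 2, 2).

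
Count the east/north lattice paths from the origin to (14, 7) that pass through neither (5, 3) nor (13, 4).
Number of paths = 68736

Inclusion–exclusion. Total paths: C(21, 14) = 116280. Through P₁: C(8, 5)·C(13, 9) = 40040. Through P₂: C(17, 13)·C(4, 1) = 9520. Since P₁ is strictly southwest of P₂, a monotone path through both must visit P₁ then P₂; paths through both = C(8, 5)·C(9, 8)·C(4, 1) = 2016. Avoid both = 116280 − 40040 − 9520 + 2016 = 68736.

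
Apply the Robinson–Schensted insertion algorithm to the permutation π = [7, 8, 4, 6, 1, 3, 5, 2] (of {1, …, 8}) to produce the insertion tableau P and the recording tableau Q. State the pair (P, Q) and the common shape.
P = [1, 2, 5] / [3, 6] / [4, 8] / [7];  Q = [1, 2, 7] / [3, 4] / [5, 6] / [8];  common shape = (3, 2, 2, 1)

Row-insert the values π_1, π_2, … into P one at a time, bumping the leftmost entry strictly greater than the inserted value down to the next row. The recording tableau Q records, in position (i, j), the step at which that cell was added to P.
  Insert 7 (step 1): P = [7];  Q = [1]
  Insert 8 (step 2): P = [7, 8];  Q = [1, 2]
  Insert 4 (step 3): P = [4, 8] / [7];  Q = [1, 2] / [3]
  Insert 6 (step 4): P = [4, 6] / [7, 8];  Q = [1, 2] / [3, 4]
  Insert 1 (step 5): P = [1, 6] / [4, 8] / [7];  Q = [1, 2] / [3, 4] / [5]
  Insert 3 (step 6): P = [1, 3] / [4, 6] / [7, 8];  Q = [1, 2] / [3, 4] / [5, 6]
  Insert 5 (step 7): P = [1, 3, 5] / [4, 6] / [7, 8];  Q = [1, 2, 7] / [3, 4] / [5, 6]
  Insert 2 (step 8): P = [1, 2, 5] / [3, 6] / [4, 8] / [7];  Q = [1, 2, 7] / [3, 4] / [5, 6] / [8]
Final shape: (3, 2, 2, 1).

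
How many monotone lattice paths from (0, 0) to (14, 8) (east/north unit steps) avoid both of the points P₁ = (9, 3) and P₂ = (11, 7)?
Number of paths = 150234

Inclusion–exclusion. Total paths: C(22, 14) = 319770. Through P₁: C(12, 9)·C(10, 5) = 55440. Through P₂: C(18, 11)·C(4, 3) = 127296. Since P₁ is strictly southwest of P₂, a monotone path through both must visit P₁ then P₂; paths through both = C(12, 9)·C(6, 2)·C(4, 3) = 13200. Avoid both = 319770 − 55440 − 127296 + 13200 = 150234.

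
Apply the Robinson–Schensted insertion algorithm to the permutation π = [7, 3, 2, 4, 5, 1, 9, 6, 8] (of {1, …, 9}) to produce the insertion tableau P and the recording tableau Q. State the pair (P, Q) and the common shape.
P = [1, 4, 5, 6, 8] / [2, 9] / [3] / [7];  Q = [1, 4, 5, 7, 9] / [2, 8] / [3] / [6];  common shape = (5, 2, 1, 1)

Row-insert the values π_1, π_2, … into P one at a time, bumping the leftmost entry strictly greater than the inserted value down to the next row. The recording tableau Q records, in position (i, j), the step at which that cell was added to P.
  Insert 7 (step 1): P = [7];  Q = [1]
  Insert 3 (step 2): P = [3] / [7];  Q = [1] / [2]
  Insert 2 (step 3): P = [2] / [3] / [7];  Q = [1] / [2] / [3]
  Insert 4 (step 4): P = [2, 4] / [3] / [7];  Q = [1, 4] / [2] / [3]
  Insert 5 (step 5): P = [2, 4, 5] / [3] / [7];  Q = [1, 4, 5] / [2] / [3]
  Insert 1 (step 6): P = [1, 4, 5] / [2] / [3] / [7];  Q = [1, 4, 5] / [2] / [3] / [6]
  Insert 9 (step 7): P = [1, 4, 5, 9] / [2] / [3] / [7];  Q = [1, 4, 5, 7] / [2] / [3] / [6]
  Insert 6 (step 8): P = [1, 4, 5, 6] / [2, 9] / [3] / [7];  Q = [1, 4, 5, 7] / [2, 8] / [3] / [6]
  Insert 8 (step 9): P = [1, 4, 5, 6, 8] / [2, 9] / [3] / [7];  Q = [1, 4, 5, 7, 9] / [2, 8] / [3] / [6]
Final shape: (5, 2, 1, 1).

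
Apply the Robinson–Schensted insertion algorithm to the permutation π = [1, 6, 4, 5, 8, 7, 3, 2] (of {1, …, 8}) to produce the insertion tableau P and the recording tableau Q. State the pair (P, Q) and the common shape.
P = [1, 2, 5, 7] / [3, 8] / [4] / [6];  Q = [1, 2, 4, 5] / [3, 6] / [7] / [8];  common shape = (4, 2, 1, 1)

Row-insert the values π_1, π_2, … into P one at a time, bumping the leftmost entry strictly greater than the inserted value down to the next row. The recording tableau Q records, in position (i, j), the step at which that cell was added to P.
  Insert 1 (step 1): P = [1];  Q = [1]
  Insert 6 (step 2): P = [1, 6];  Q = [1, 2]
  Insert 4 (step 3): P = [1, 4] / [6];  Q = [1, 2] / [3]
  Insert 5 (step 4): P = [1, 4, 5] / [6];  Q = [1, 2, 4] / [3]
  Insert 8 (step 5): P = [1, 4, 5, 8] / [6];  Q = [1, 2, 4, 5] / [3]
  Insert 7 (step 6): P = [1, 4, 5, 7] / [6, 8];  Q = [1, 2, 4, 5] / [3, 6]
  Insert 3 (step 7): P = [1, 3, 5, 7] / [4, 8] / [6];  Q = [1, 2, 4, 5] / [3, 6] / [7]
  Insert 2 (step 8): P = [1, 2, 5, 7] / [3, 8] / [4] / [6];  Q = [1, 2, 4, 5] / [3, 6] / [7] / [8]
Final shape: (4, 2, 1, 1).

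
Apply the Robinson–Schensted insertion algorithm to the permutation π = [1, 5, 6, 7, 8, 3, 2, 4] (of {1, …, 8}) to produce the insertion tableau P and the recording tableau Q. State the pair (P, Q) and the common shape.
P = [1, 2, 4, 7, 8] / [3, 6] / [5];  Q = [1, 2, 3, 4, 5] / [6, 8] / [7];  common shape = (5, 2, 1)

Row-insert the values π_1, π_2, … into P one at a time, bumping the leftmost entry strictly greater than the inserted value down to the next row. The recording tableau Q records, in position (i, j), the step at which that cell was added to P.
  Insert 1 (step 1): P = [1];  Q = [1]
  Insert 5 (step 2): P = [1, 5];  Q = [1, 2]
  Insert 6 (step 3): P = [1, 5, 6];  Q = [1, 2, 3]
  Insert 7 (step 4): P = [1, 5, 6, 7];  Q = [1, 2, 3, 4]
  Insert 8 (step 5): P = [1, 5, 6, 7, 8];  Q = [1, 2, 3, 4, 5]
  Insert 3 (step 6): P = [1, 3, 6, 7, 8] / [5];  Q = [1, 2, 3, 4, 5] / [6]
  Insert 2 (step 7): P = [1, 2, 6, 7, 8] / [3] / [5];  Q = [1, 2, 3, 4, 5] / [6] / [7]
  Insert 4 (step 8): P = [1, 2, 4, 7, 8] / [3, 6] / [5];  Q = [1, 2, 3, 4, 5] / [6, 8] / [7]
Final shape: (5, 2, 1).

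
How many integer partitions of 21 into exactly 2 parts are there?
p(21, 2 parts) = 10

Partitions of n into exactly k parts are in bijection with partitions of n − k into at most k parts (subtract 1 from each part). So p(21, exactly 2) = p(19, parts ≤ 2). Computing via the recurrence p(m, j) = p(m, j−1) + p(m−j, j) gives 10.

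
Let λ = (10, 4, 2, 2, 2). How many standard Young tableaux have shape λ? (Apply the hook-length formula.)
# SYT of shape (10, 4, 2, 2, 2) = 21318000

Hook-length formula: f^λ = n! / Π hook(c), product over all cells c of the Young diagram. For λ = (10, 4, 2, 2, 2), n = 20 boxes. Hook lengths by row (left-to-right, top-to-bottom): [14, 13, 9, 8, 6, 5, 4, 3, 2, 1]; [7, 6, 2, 1]; [4, 3]; [3, 2]; [2, 1]. Product of hooks = 114124308480. So f^λ = 20! / 114124308480 = 2432902008176640000 / 114124308480 = 21318000.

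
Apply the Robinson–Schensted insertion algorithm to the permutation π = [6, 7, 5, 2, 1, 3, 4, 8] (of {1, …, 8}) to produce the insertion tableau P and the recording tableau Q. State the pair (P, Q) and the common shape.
P = [1, 3, 4, 8] / [2, 7] / [5] / [6];  Q = [1, 2, 7, 8] / [3, 6] / [4] / [5];  common shape = (4, 2, 1, 1)

Row-insert the values π_1, π_2, … into P one at a time, bumping the leftmost entry strictly greater than the inserted value down to the next row. The recording tableau Q records, in position (i, j), the step at which that cell was added to P.
  Insert 6 (step 1): P = [6];  Q = [1]
  Insert 7 (step 2): P = [6, 7];  Q = [1, 2]
  Insert 5 (step 3): P = [5, 7] / [6];  Q = [1, 2] / [3]
  Insert 2 (step 4): P = [2, 7] / [5] / [6];  Q = [1, 2] / [3] / [4]
  Insert 1 (step 5): P = [1, 7] / [2] / [5] / [6];  Q = [1, 2] / [3] / [4] / [5]
  Insert 3 (step 6): P = [1, 3] / [2, 7] / [5] / [6];  Q = [1, 2] / [3, 6] / [4] / [5]
  Insert 4 (step 7): P = [1, 3, 4] / [2, 7] / [5] / [6];  Q = [1, 2, 7] / [3, 6] / [4] / [5]
  Insert 8 (step 8): P = [1, 3, 4, 8] / [2, 7] / [5] / [6];  Q = [1, 2, 7, 8] / [3, 6] / [4] / [5]
Final shape: (4, 2, 1, 1).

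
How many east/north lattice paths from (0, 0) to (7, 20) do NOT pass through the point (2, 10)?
Number of paths = 689832

Total paths from (0, 0) to (7, 20): C(27, 7) = 888030. Paths through (2, 10): (paths (0, 0) → (2, 10)) × (paths (2, 10) → (7, 20)) = C(12, 2) · C(15, 5) = 66 · 3003 = 198198. Avoidance count = 888030 − 198198 = 689832.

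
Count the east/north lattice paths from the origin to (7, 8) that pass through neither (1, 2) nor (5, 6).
Number of paths = 2151

Inclusion–exclusion. Total paths: C(15, 7) = 6435. Through P₁: C(3, 1)·C(12, 6) = 2772. Through P₂: C(11, 5)·C(4, 2) = 2772. Since P₁ is strictly southwest of P₂, a monotone path through both must visit P₁ then P₂; paths through both = C(3, 1)·C(8, 4)·C(4, 2) = 1260. Avoid both = 6435 − 2772 − 2772 + 1260 = 2151.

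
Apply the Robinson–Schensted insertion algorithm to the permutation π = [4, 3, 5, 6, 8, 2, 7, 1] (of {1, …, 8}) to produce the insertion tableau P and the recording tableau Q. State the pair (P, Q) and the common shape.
P = [1, 5, 6, 7] / [2, 8] / [3] / [4];  Q = [1, 3, 4, 5] / [2, 7] / [6] / [8];  common shape = (4, 2, 1, 1)

Row-insert the values π_1, π_2, … into P one at a time, bumping the leftmost entry strictly greater than the inserted value down to the next row. The recording tableau Q records, in position (i, j), the step at which that cell was added to P.
  Insert 4 (step 1): P = [4];  Q = [1]
  Insert 3 (step 2): P = [3] / [4];  Q = [1] / [2]
  Insert 5 (step 3): P = [3, 5] / [4];  Q = [1, 3] / [2]
  Insert 6 (step 4): P = [3, 5, 6] / [4];  Q = [1, 3, 4] / [2]
  Insert 8 (step 5): P = [3, 5, 6, 8] / [4];  Q = [1, 3, 4, 5] / [2]
  Insert 2 (step 6): P = [2, 5, 6, 8] / [3] / [4];  Q = [1, 3, 4, 5] / [2] / [6]
  Insert 7 (step 7): P = [2, 5, 6, 7] / [3, 8] / [4];  Q = [1, 3, 4, 5] / [2, 7] / [6]
  Insert 1 (step 8): P = [1, 5, 6, 7] / [2, 8] / [3] / [4];  Q = [1, 3, 4, 5] / [2, 7] / [6] / [8]
Final shape: (4, 2, 1, 1).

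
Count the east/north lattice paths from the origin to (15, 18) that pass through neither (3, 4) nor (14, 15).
Number of paths = 487664260

Inclusion–exclusion. Total paths: C(33, 15) = 1037158320. Through P₁: C(7, 3)·C(26, 12) = 338019500. Through P₂: C(29, 14)·C(4, 1) = 310235040. Since P₁ is strictly southwest of P₂, a monotone path through both must visit P₁ then P₂; paths through both = C(7, 3)·C(22, 11)·C(4, 1) = 98760480. Avoid both = 1037158320 − 338019500 − 310235040 + 98760480 = 487664260.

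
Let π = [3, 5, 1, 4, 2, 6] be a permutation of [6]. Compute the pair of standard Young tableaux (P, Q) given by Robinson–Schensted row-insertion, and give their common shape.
P = [1, 2, 6] / [3, 4] / [5];  Q = [1, 2, 6] / [3, 4] / [5];  common shape = (3, 2, 1)

Row-insert the values π_1, π_2, … into P one at a time, bumping the leftmost entry strictly greater than the inserted value down to the next row. The recording tableau Q records, in position (i, j), the step at which that cell was added to P.
  Insert 3 (step 1): P = [3];  Q = [1]
  Insert 5 (step 2): P = [3, 5];  Q = [1, 2]
  Insert 1 (step 3): P = [1, 5] / [3];  Q = [1, 2] / [3]
  Insert 4 (step 4): P = [1, 4] / [3, 5];  Q = [1, 2] / [3, 4]
  Insert 2 (step 5): P = [1, 2] / [3, 4] / [5];  Q = [1, 2] / [3, 4] / [5]
  Insert 6 (step 6): P = [1, 2, 6] / [3, 4] / [5];  Q = [1, 2, 6] / [3, 4] / [5]
Final shape: (3, 2, 1).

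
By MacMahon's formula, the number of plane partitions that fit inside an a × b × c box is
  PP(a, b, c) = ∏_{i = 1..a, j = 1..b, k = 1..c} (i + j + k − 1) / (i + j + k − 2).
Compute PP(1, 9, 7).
PP(1, 9, 7) = 11440

Evaluate the triple product over i = 1..1, j = 1..9, k = 1..7. The factors are (2/1) · (3/2) · (4/3) · (5/4) · (6/5) · (7/6) · (8/7) · (3/2) · … (63 factors total). The numerators and denominators telescope so the product is an integer; carrying out the multiplication exactly gives PP(1, 9, 7) = 11440.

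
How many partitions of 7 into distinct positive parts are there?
q(7) = 5

List partitions of 7 into distinct parts: 7, 6+1, 5+2, 4+3, 4+2+1. There are q(7) = 5. (Euler: this equals the number of odd-part partitions of 7.)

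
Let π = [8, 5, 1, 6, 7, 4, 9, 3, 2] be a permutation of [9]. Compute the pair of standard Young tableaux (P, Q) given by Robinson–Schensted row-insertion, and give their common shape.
P = [1, 2, 7, 9] / [3, 6] / [4] / [5] / [8];  Q = [1, 4, 5, 7] / [2, 6] / [3] / [8] / [9];  common shape = (4, 2, 1, 1, 1)

Row-insert the values π_1, π_2, … into P one at a time, bumping the leftmost entry strictly greater than the inserted value down to the next row. The recording tableau Q records, in position (i, j), the step at which that cell was added to P.
  Insert 8 (step 1): P = [8];  Q = [1]
  Insert 5 (step 2): P = [5] / [8];  Q = [1] / [2]
  Insert 1 (step 3): P = [1] / [5] / [8];  Q = [1] / [2] / [3]
  Insert 6 (step 4): P = [1, 6] / [5] / [8];  Q = [1, 4] / [2] / [3]
  Insert 7 (step 5): P = [1, 6, 7] / [5] / [8];  Q = [1, 4, 5] / [2] / [3]
  Insert 4 (step 6): P = [1, 4, 7] / [5, 6] / [8];  Q = [1, 4, 5] / [2, 6] / [3]
  Insert 9 (step 7): P = [1, 4, 7, 9] / [5, 6] / [8];  Q = [1, 4, 5, 7] / [2, 6] / [3]
  Insert 3 (step 8): P = [1, 3, 7, 9] / [4, 6] / [5] / [8];  Q = [1, 4, 5, 7] / [2, 6] / [3] / [8]
  Insert 2 (step 9): P = [1, 2, 7, 9] / [3, 6] / [4] / [5] / [8];  Q = [1, 4, 5, 7] / [2, 6] / [3] / [8] / [9]
Final shape: (4, 2, 1, 1, 1).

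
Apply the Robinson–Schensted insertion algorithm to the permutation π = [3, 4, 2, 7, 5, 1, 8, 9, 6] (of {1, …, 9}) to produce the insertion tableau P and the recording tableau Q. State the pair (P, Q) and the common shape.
P = [1, 4, 5, 6, 9] / [2, 7, 8] / [3];  Q = [1, 2, 4, 7, 8] / [3, 5, 9] / [6];  common shape = (5, 3, 1)

Row-insert the values π_1, π_2, … into P one at a time, bumping the leftmost entry strictly greater than the inserted value down to the next row. The recording tableau Q records, in position (i, j), the step at which that cell was added to P.
  Insert 3 (step 1): P = [3];  Q = [1]
  Insert 4 (step 2): P = [3, 4];  Q = [1, 2]
  Insert 2 (step 3): P = [2, 4] / [3];  Q = [1, 2] / [3]
  Insert 7 (step 4): P = [2, 4, 7] / [3];  Q = [1, 2, 4] / [3]
  Insert 5 (step 5): P = [2, 4, 5] / [3, 7];  Q = [1, 2, 4] / [3, 5]
  Insert 1 (step 6): P = [1, 4, 5] / [2, 7] / [3];  Q = [1, 2, 4] / [3, 5] / [6]
  Insert 8 (step 7): P = [1, 4, 5, 8] / [2, 7] / [3];  Q = [1, 2, 4, 7] / [3, 5] / [6]
  Insert 9 (step 8): P = [1, 4, 5, 8, 9] / [2, 7] / [3];  Q = [1, 2, 4, 7, 8] / [3, 5] / [6]
  Insert 6 (step 9): P = [1, 4, 5, 6, 9] / [2, 7, 8] / [3];  Q = [1, 2, 4, 7, 8] / [3, 5, 9] / [6]
Final shape: (5, 3, 1).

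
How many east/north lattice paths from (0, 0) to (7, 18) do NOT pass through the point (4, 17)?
Number of paths = 456760

Total paths from (0, 0) to (7, 18): C(25, 7) = 480700. Paths through (4, 17): (paths (0, 0) → (4, 17)) × (paths (4, 17) → (7, 18)) = C(21, 4) · C(4, 3) = 5985 · 4 = 23940. Avoidance count = 480700 − 23940 = 456760.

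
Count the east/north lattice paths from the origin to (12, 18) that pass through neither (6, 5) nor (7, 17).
Number of paths = 71917653

Inclusion–exclusion. Total paths: C(30, 12) = 86493225. Through P₁: C(11, 6)·C(19, 6) = 12534984. Through P₂: C(24, 7)·C(6, 5) = 2076624. Since P₁ is strictly southwest of P₂, a monotone path through both must visit P₁ then P₂; paths through both = C(11, 6)·C(13, 1)·C(6, 5) = 36036. Avoid both = 86493225 − 12534984 − 2076624 + 36036 = 71917653.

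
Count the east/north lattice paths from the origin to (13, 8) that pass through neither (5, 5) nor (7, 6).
Number of paths = 135030

Inclusion–exclusion. Total paths: C(21, 13) = 203490. Through P₁: C(10, 5)·C(11, 8) = 41580. Through P₂: C(13, 7)·C(8, 6) = 48048. Since P₁ is strictly southwest of P₂, a monotone path through both must visit P₁ then P₂; paths through both = C(10, 5)·C(3, 2)·C(8, 6) = 21168. Avoid both = 203490 − 41580 − 48048 + 21168 = 135030.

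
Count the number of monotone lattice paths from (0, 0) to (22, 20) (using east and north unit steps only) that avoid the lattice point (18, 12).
Number of paths = 470977461045

Total paths from (0, 0) to (22, 20): C(42, 22) = 513791607420. Paths through (18, 12): (paths (0, 0) → (18, 12)) × (paths (18, 12) → (22, 20)) = C(30, 18) · C(12, 4) = 86493225 · 495 = 42814146375. Avoidance count = 513791607420 − 42814146375 = 470977461045.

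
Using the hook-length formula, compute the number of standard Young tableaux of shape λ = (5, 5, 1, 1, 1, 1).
# SYT of shape (5, 5, 1, 1, 1, 1) = 14014

Hook-length formula: f^λ = n! / Π hook(c), product over all cells c of the Young diagram. For λ = (5, 5, 1, 1, 1, 1), n = 14 boxes. Hook lengths by row (left-to-right, top-to-bottom): [10, 5, 4, 3, 2]; [9, 4, 3, 2, 1]; [4]; [3]; [2]; [1]. Product of hooks = 6220800. So f^λ = 14! / 6220800 = 87178291200 / 6220800 = 14014.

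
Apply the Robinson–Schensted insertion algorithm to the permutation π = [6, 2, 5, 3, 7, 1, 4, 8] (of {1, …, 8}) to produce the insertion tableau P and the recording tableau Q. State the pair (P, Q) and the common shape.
P = [1, 3, 4, 8] / [2, 7] / [5] / [6];  Q = [1, 3, 5, 8] / [2, 7] / [4] / [6];  common shape = (4, 2, 1, 1)

Row-insert the values π_1, π_2, … into P one at a time, bumping the leftmost entry strictly greater than the inserted value down to the next row. The recording tableau Q records, in position (i, j), the step at which that cell was added to P.
  Insert 6 (step 1): P = [6];  Q = [1]
  Insert 2 (step 2): P = [2] / [6];  Q = [1] / [2]
  Insert 5 (step 3): P = [2, 5] / [6];  Q = [1, 3] / [2]
  Insert 3 (step 4): P = [2, 3] / [5] / [6];  Q = [1, 3] / [2] / [4]
  Insert 7 (step 5): P = [2, 3, 7] / [5] / [6];  Q = [1, 3, 5] / [2] / [4]
  Insert 1 (step 6): P = [1, 3, 7] / [2] / [5] / [6];  Q = [1, 3, 5] / [2] / [4] / [6]
  Insert 4 (step 7): P = [1, 3, 4] / [2, 7] / [5] / [6];  Q = [1, 3, 5] / [2, 7] / [4] / [6]
  Insert 8 (step 8): P = [1, 3, 4, 8] / [2, 7] / [5] / [6];  Q = [1, 3, 5, 8] / [2, 7] / [4] / [6]
Final shape: (4, 2, 1, 1).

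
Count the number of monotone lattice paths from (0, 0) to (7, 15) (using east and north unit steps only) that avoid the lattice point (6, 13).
Number of paths = 89148

Total paths from (0, 0) to (7, 15): C(22, 7) = 170544. Paths through (6, 13): (paths (0, 0) → (6, 13)) × (paths (6, 13) → (7, 15)) = C(19, 6) · C(3, 1) = 27132 · 3 = 81396. Avoidance count = 170544 − 81396 = 89148.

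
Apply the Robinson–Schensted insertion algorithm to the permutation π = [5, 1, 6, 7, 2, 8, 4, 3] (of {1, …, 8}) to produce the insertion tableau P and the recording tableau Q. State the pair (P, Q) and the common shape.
P = [1, 2, 3, 8] / [4, 6, 7] / [5];  Q = [1, 3, 4, 6] / [2, 5, 7] / [8];  common shape = (4, 3, 1)

Row-insert the values π_1, π_2, … into P one at a time, bumping the leftmost entry strictly greater than the inserted value down to the next row. The recording tableau Q records, in position (i, j), the step at which that cell was added to P.
  Insert 5 (step 1): P = [5];  Q = [1]
  Insert 1 (step 2): P = [1] / [5];  Q = [1] / [2]
  Insert 6 (step 3): P = [1, 6] / [5];  Q = [1, 3] / [2]
  Insert 7 (step 4): P = [1, 6, 7] / [5];  Q = [1, 3, 4] / [2]
  Insert 2 (step 5): P = [1, 2, 7] / [5, 6];  Q = [1, 3, 4] / [2, 5]
  Insert 8 (step 6): P = [1, 2, 7, 8] / [5, 6];  Q = [1, 3, 4, 6] / [2, 5]
  Insert 4 (step 7): P = [1, 2, 4, 8] / [5, 6, 7];  Q = [1, 3, 4, 6] / [2, 5, 7]
  Insert 3 (step 8): P = [1, 2, 3, 8] / [4, 6, 7] / [5];  Q = [1, 3, 4, 6] / [2, 5, 7] / [8]
Final shape: (4, 3, 1).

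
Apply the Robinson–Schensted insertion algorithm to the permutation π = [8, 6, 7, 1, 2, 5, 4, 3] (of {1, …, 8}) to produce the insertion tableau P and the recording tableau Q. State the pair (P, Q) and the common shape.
P = [1, 2, 3] / [4, 7] / [5] / [6] / [8];  Q = [1, 3, 6] / [2, 5] / [4] / [7] / [8];  common shape = (3, 2, 1, 1, 1)

Row-insert the values π_1, π_2, … into P one at a time, bumping the leftmost entry strictly greater than the inserted value down to the next row. The recording tableau Q records, in position (i, j), the step at which that cell was added to P.
  Insert 8 (step 1): P = [8];  Q = [1]
  Insert 6 (step 2): P = [6] / [8];  Q = [1] / [2]
  Insert 7 (step 3): P = [6, 7] / [8];  Q = [1, 3] / [2]
  Insert 1 (step 4): P = [1, 7] / [6] / [8];  Q = [1, 3] / [2] / [4]
  Insert 2 (step 5): P = [1, 2] / [6, 7] / [8];  Q = [1, 3] / [2, 5] / [4]
  Insert 5 (step 6): P = [1, 2, 5] / [6, 7] / [8];  Q = [1, 3, 6] / [2, 5] / [4]
  Insert 4 (step 7): P = [1, 2, 4] / [5, 7] / [6] / [8];  Q = [1, 3, 6] / [2, 5] / [4] / [7]
  Insert 3 (step 8): P = [1, 2, 3] / [4, 7] / [5] / [6] / [8];  Q = [1, 3, 6] / [2, 5] / [4] / [7] / [8]
Final shape: (3, 2, 1, 1, 1).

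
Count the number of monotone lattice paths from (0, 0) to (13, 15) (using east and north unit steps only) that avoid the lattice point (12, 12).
Number of paths = 26625536

Total paths from (0, 0) to (13, 15): C(28, 13) = 37442160. Paths through (12, 12): (paths (0, 0) → (12, 12)) × (paths (12, 12) → (13, 15)) = C(24, 12) · C(4, 1) = 2704156 · 4 = 10816624. Avoidance count = 37442160 − 10816624 = 26625536.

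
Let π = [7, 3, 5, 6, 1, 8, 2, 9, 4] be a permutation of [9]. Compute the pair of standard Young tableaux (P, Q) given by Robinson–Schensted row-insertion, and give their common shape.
P = [1, 2, 4, 8, 9] / [3, 5, 6] / [7];  Q = [1, 3, 4, 6, 8] / [2, 7, 9] / [5];  common shape = (5, 3, 1)

Row-insert the values π_1, π_2, … into P one at a time, bumping the leftmost entry strictly greater than the inserted value down to the next row. The recording tableau Q records, in position (i, j), the step at which that cell was added to P.
  Insert 7 (step 1): P = [7];  Q = [1]
  Insert 3 (step 2): P = [3] / [7];  Q = [1] / [2]
  Insert 5 (step 3): P = [3, 5] / [7];  Q = [1, 3] / [2]
  Insert 6 (step 4): P = [3, 5, 6] / [7];  Q = [1, 3, 4] / [2]
  Insert 1 (step 5): P = [1, 5, 6] / [3] / [7];  Q = [1, 3, 4] / [2] / [5]
  Insert 8 (step 6): P = [1, 5, 6, 8] / [3] / [7];  Q = [1, 3, 4, 6] / [2] / [5]
  Insert 2 (step 7): P = [1, 2, 6, 8] / [3, 5] / [7];  Q = [1, 3, 4, 6] / [2, 7] / [5]
  Insert 9 (step 8): P = [1, 2, 6, 8, 9] / [3, 5] / [7];  Q = [1, 3, 4, 6, 8] / [2, 7] / [5]
  Insert 4 (step 9): P = [1, 2, 4, 8, 9] / [3, 5, 6] / [7];  Q = [1, 3, 4, 6, 8] / [2, 7, 9] / [5]
Final shape: (5, 3, 1).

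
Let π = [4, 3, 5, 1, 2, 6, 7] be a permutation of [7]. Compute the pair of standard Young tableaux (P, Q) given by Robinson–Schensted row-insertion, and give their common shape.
P = [1, 2, 6, 7] / [3, 5] / [4];  Q = [1, 3, 6, 7] / [2, 5] / [4];  common shape = (4, 2, 1)

Row-insert the values π_1, π_2, … into P one at a time, bumping the leftmost entry strictly greater than the inserted value down to the next row. The recording tableau Q records, in position (i, j), the step at which that cell was added to P.
  Insert 4 (step 1): P = [4];  Q = [1]
  Insert 3 (step 2): P = [3] / [4];  Q = [1] / [2]
  Insert 5 (step 3): P = [3, 5] / [4];  Q = [1, 3] / [2]
  Insert 1 (step 4): P = [1, 5] / [3] / [4];  Q = [1, 3] / [2] / [4]
  Insert 2 (step 5): P = [1, 2] / [3, 5] / [4];  Q = [1, 3] / [2, 5] / [4]
  Insert 6 (step 6): P = [1, 2, 6] / [3, 5] / [4];  Q = [1, 3, 6] / [2, 5] / [4]
  Insert 7 (step 7): P = [1, 2, 6, 7] / [3, 5] / [4];  Q = [1, 3, 6, 7] / [2, 5] / [4]
Final shape: (4, 2, 1).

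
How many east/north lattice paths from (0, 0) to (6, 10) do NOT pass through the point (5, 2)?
Number of paths = 7819

Total paths from (0, 0) to (6, 10): C(16, 6) = 8008. Paths through (5, 2): (paths (0, 0) → (5, 2)) × (paths (5, 2) → (6, 10)) = C(7, 5) · C(9, 1) = 21 · 9 = 189. Avoidance count = 8008 − 189 = 7819.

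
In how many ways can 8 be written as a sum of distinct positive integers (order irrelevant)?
q(8) = 6

List partitions of 8 into distinct parts: 8, 7+1, 6+2, 5+3, 5+2+1, 4+3+1. There are q(8) = 6. (Euler: this equals the number of odd-part partitions of 8.)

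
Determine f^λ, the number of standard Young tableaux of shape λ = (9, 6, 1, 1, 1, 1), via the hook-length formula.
# SYT of shape (9, 6, 1, 1, 1, 1) = 3325608

Hook-length formula: f^λ = n! / Π hook(c), product over all cells c of the Young diagram. For λ = (9, 6, 1, 1, 1, 1), n = 19 boxes. Hook lengths by row (left-to-right, top-to-bottom): [14, 9, 8, 7, 6, 5, 3, 2, 1]; [10, 5, 4, 3, 2, 1]; [4]; [3]; [2]; [1]. Product of hooks = 36578304000. So f^λ = 19! / 36578304000 = 121645100408832000 / 36578304000 = 3325608.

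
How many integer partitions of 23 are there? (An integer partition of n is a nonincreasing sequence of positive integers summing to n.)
p(23) = 1255

Compute p(n) via the recurrence p(n, m) = p(n, m−1) + p(n−m, m), where p(n, m) counts partitions of n with all parts ≤ m and p(n) = p(n, n). The base cases are p(0, m) = 1 and p(n, 0) = 0 for n > 0. Filling the table yields p(23) = 1255. (Euler's pentagonal recurrence is an alternative.)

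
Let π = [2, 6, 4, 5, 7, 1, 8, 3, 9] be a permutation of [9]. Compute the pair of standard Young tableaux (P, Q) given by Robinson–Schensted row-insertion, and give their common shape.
P = [1, 3, 5, 7, 8, 9] / [2, 4] / [6];  Q = [1, 2, 4, 5, 7, 9] / [3, 8] / [6];  common shape = (6, 2, 1)

Row-insert the values π_1, π_2, … into P one at a time, bumping the leftmost entry strictly greater than the inserted value down to the next row. The recording tableau Q records, in position (i, j), the step at which that cell was added to P.
  Insert 2 (step 1): P = [2];  Q = [1]
  Insert 6 (step 2): P = [2, 6];  Q = [1, 2]
  Insert 4 (step 3): P = [2, 4] / [6];  Q = [1, 2] / [3]
  Insert 5 (step 4): P = [2, 4, 5] / [6];  Q = [1, 2, 4] / [3]
  Insert 7 (step 5): P = [2, 4, 5, 7] / [6];  Q = [1, 2, 4, 5] / [3]
  Insert 1 (step 6): P = [1, 4, 5, 7] / [2] / [6];  Q = [1, 2, 4, 5] / [3] / [6]
  Insert 8 (step 7): P = [1, 4, 5, 7, 8] / [2] / [6];  Q = [1, 2, 4, 5, 7] / [3] / [6]
  Insert 3 (step 8): P = [1, 3, 5, 7, 8] / [2, 4] / [6];  Q = [1, 2, 4, 5, 7] / [3, 8] / [6]
  Insert 9 (step 9): P = [1, 3, 5, 7, 8, 9] / [2, 4] / [6];  Q = [1, 2, 4, 5, 7, 9] / [3, 8] / [6]
Final shape: (6, 2, 1).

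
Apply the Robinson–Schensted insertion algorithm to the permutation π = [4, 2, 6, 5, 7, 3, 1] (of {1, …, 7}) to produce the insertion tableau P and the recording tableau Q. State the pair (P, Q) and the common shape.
P = [1, 3, 7] / [2, 5] / [4] / [6];  Q = [1, 3, 5] / [2, 4] / [6] / [7];  common shape = (3, 2, 1, 1)

Row-insert the values π_1, π_2, … into P one at a time, bumping the leftmost entry strictly greater than the inserted value down to the next row. The recording tableau Q records, in position (i, j), the step at which that cell was added to P.
  Insert 4 (step 1): P = [4];  Q = [1]
  Insert 2 (step 2): P = [2] / [4];  Q = [1] / [2]
  Insert 6 (step 3): P = [2, 6] / [4];  Q = [1, 3] / [2]
  Insert 5 (step 4): P = [2, 5] / [4, 6];  Q = [1, 3] / [2, 4]
  Insert 7 (step 5): P = [2, 5, 7] / [4, 6];  Q = [1, 3, 5] / [2, 4]
  Insert 3 (step 6): P = [2, 3, 7] / [4, 5] / [6];  Q = [1, 3, 5] / [2, 4] / [6]
  Insert 1 (step 7): P = [1, 3, 7] / [2, 5] / [4] / [6];  Q = [1, 3, 5] / [2, 4] / [6] / [7]
Final shape: (3, 2, 1, 1).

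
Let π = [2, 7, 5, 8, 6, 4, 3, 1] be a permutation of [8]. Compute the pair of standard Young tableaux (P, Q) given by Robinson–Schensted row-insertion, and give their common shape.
P = [1, 3, 6] / [2, 8] / [4] / [5] / [7];  Q = [1, 2, 4] / [3, 5] / [6] / [7] / [8];  common shape = (3, 2, 1, 1, 1)

Row-insert the values π_1, π_2, … into P one at a time, bumping the leftmost entry strictly greater than the inserted value down to the next row. The recording tableau Q records, in position (i, j), the step at which that cell was added to P.
  Insert 2 (step 1): P = [2];  Q = [1]
  Insert 7 (step 2): P = [2, 7];  Q = [1, 2]
  Insert 5 (step 3): P = [2, 5] / [7];  Q = [1, 2] / [3]
  Insert 8 (step 4): P = [2, 5, 8] / [7];  Q = [1, 2, 4] / [3]
  Insert 6 (step 5): P = [2, 5, 6] / [7, 8];  Q = [1, 2, 4] / [3, 5]
  Insert 4 (step 6): P = [2, 4, 6] / [5, 8] / [7];  Q = [1, 2, 4] / [3, 5] / [6]
  Insert 3 (step 7): P = [2, 3, 6] / [4, 8] / [5] / [7];  Q = [1, 2, 4] / [3, 5] / [6] / [7]
  Insert 1 (step 8): P = [1, 3, 6] / [2, 8] / [4] / [5] / [7];  Q = [1, 2, 4] / [3, 5] / [6] / [7] / [8]
Final shape: (3, 2, 1, 1, 1).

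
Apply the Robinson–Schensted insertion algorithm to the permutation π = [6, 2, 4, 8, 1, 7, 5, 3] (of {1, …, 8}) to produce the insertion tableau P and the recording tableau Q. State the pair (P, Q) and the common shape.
P = [1, 3, 5] / [2, 4] / [6, 7] / [8];  Q = [1, 3, 4] / [2, 6] / [5, 7] / [8];  common shape = (3, 2, 2, 1)

Row-insert the values π_1, π_2, … into P one at a time, bumping the leftmost entry strictly greater than the inserted value down to the next row. The recording tableau Q records, in position (i, j), the step at which that cell was added to P.
  Insert 6 (step 1): P = [6];  Q = [1]
  Insert 2 (step 2): P = [2] / [6];  Q = [1] / [2]
  Insert 4 (step 3): P = [2, 4] / [6];  Q = [1, 3] / [2]
  Insert 8 (step 4): P = [2, 4, 8] / [6];  Q = [1, 3, 4] / [2]
  Insert 1 (step 5): P = [1, 4, 8] / [2] / [6];  Q = [1, 3, 4] / [2] / [5]
  Insert 7 (step 6): P = [1, 4, 7] / [2, 8] / [6];  Q = [1, 3, 4] / [2, 6] / [5]
  Insert 5 (step 7): P = [1, 4, 5] / [2, 7] / [6, 8];  Q = [1, 3, 4] / [2, 6] / [5, 7]
  Insert 3 (step 8): P = [1, 3, 5] / [2, 4] / [6, 7] / [8];  Q = [1, 3, 4] / [2, 6] / [5, 7] / [8]
Final shape: (3, 2, 2, 1).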